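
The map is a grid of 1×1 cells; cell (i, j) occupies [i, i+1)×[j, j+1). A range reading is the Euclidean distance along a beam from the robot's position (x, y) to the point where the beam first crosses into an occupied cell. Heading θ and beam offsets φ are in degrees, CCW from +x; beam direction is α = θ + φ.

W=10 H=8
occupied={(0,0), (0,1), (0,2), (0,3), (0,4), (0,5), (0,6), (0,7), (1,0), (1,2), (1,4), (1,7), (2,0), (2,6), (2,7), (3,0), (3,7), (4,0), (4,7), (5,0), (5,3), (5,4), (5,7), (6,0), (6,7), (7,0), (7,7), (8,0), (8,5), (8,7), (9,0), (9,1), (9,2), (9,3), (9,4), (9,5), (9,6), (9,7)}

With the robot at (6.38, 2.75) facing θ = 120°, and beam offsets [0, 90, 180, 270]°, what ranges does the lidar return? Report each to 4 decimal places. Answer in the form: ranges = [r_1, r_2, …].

beam 1: φ=0°, α=120°
  direction (-0.5000, 0.8660); cell (6,2); t to first gridline: x 0.7600, y 0.2887 (then +2.0000 / +1.1547)
    (6,3) via y @ 0.2887
    (5,3) via x @ 0.7600  # hit
  → r_1 = 0.7600
beam 2: φ=90°, α=210°
  direction (-0.8660, -0.5000); cell (6,2); t to first gridline: x 0.4388, y 1.5000 (then +1.1547 / +2.0000)
    (5,2) via x @ 0.4388
    (5,1) via y @ 1.5000
    (4,1) via x @ 1.5935
    (3,1) via x @ 2.7482
    (3,0) via y @ 3.5000  # hit
  → r_2 = 3.5000
beam 3: φ=180°, α=300°
  direction (0.5000, -0.8660); cell (6,2); t to first gridline: x 1.2400, y 0.8660 (then +2.0000 / +1.1547)
    (6,1) via y @ 0.8660
    (7,1) via x @ 1.2400
    (7,0) via y @ 2.0207  # hit
  → r_3 = 2.0207
beam 4: φ=270°, α=30°
  direction (0.8660, 0.5000); cell (6,2); t to first gridline: x 0.7159, y 0.5000 (then +1.1547 / +2.0000)
    (6,3) via y @ 0.5000
    (7,3) via x @ 0.7159
    (8,3) via x @ 1.8706
    (8,4) via y @ 2.5000
    (9,4) via x @ 3.0253  # hit
  → r_4 = 3.0253

ranges = [0.7600, 3.5000, 2.0207, 3.0253]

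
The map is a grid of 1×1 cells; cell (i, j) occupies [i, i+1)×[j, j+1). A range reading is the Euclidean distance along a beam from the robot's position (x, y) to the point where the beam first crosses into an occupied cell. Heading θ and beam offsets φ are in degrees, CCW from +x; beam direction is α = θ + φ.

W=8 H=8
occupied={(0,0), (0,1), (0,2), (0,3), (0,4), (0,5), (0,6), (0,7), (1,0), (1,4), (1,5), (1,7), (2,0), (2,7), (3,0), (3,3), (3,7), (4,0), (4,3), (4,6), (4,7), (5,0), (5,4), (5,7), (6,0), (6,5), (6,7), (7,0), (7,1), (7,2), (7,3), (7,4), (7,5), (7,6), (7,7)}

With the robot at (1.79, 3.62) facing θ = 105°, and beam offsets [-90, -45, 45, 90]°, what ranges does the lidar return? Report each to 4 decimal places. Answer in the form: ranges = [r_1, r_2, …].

beam 1: φ=-90°, α=15°
  d=(0.9659,0.2588)  start (1,3)  tX=0.2174 tY=1.4682  stride 1/|dx|=1.0353 1/|dy|=3.8637
    cross x-line → (2,3), t=0.2174
    cross x-line → (3,3), t=1.2527 (wall)
  → r_1 = 1.2527
beam 2: φ=-45°, α=60°
  d=(0.5000,0.8660)  start (1,3)  tX=0.4200 tY=0.4388  stride 1/|dx|=2.0000 1/|dy|=1.1547
    cross x-line → (2,3), t=0.4200
    cross y-line → (2,4), t=0.4388
    cross y-line → (2,5), t=1.5935
    cross x-line → (3,5), t=2.4200
    cross y-line → (3,6), t=2.7482
    cross y-line → (3,7), t=3.9029 (wall)
  → r_2 = 3.9029
beam 3: φ=45°, α=150°
  d=(-0.8660,0.5000)  start (1,3)  tX=0.9122 tY=0.7600  stride 1/|dx|=1.1547 1/|dy|=2.0000
    cross y-line → (1,4), t=0.7600 (wall)
  → r_3 = 0.7600
beam 4: φ=90°, α=195°
  d=(-0.9659,-0.2588)  start (1,3)  tX=0.8179 tY=2.3955  stride 1/|dx|=1.0353 1/|dy|=3.8637
    cross x-line → (0,3), t=0.8179 (wall)
  → r_4 = 0.8179

ranges = [1.2527, 3.9029, 0.7600, 0.8179]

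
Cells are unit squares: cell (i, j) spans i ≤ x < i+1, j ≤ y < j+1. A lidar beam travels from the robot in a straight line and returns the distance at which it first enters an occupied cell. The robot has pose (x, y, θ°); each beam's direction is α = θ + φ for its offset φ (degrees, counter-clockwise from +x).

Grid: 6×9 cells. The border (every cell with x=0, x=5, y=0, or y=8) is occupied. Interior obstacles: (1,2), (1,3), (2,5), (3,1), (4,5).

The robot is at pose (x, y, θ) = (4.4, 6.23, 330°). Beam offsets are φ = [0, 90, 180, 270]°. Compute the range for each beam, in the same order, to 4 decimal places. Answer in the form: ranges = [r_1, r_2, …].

beam 1: φ=0°, α=330°
  d=(0.8660,-0.5000)  start (4,6)  tX=0.6928 tY=0.4600  stride 1/|dx|=1.1547 1/|dy|=2.0000
    cross y-line → (4,5), t=0.4600 (wall)
  → r_1 = 0.4600
beam 2: φ=90°, α=60°
  d=(0.5000,0.8660)  start (4,6)  tX=1.2000 tY=0.8891  stride 1/|dx|=2.0000 1/|dy|=1.1547
    cross y-line → (4,7), t=0.8891
    cross x-line → (5,7), t=1.2000 (wall)
  → r_2 = 1.2000
beam 3: φ=180°, α=150°
  d=(-0.8660,0.5000)  start (4,6)  tX=0.4619 tY=1.5400  stride 1/|dx|=1.1547 1/|dy|=2.0000
    cross x-line → (3,6), t=0.4619
    cross y-line → (3,7), t=1.5400
    cross x-line → (2,7), t=1.6166
    cross x-line → (1,7), t=2.7713
    cross y-line → (1,8), t=3.5400 (wall)
  → r_3 = 3.5400
beam 4: φ=270°, α=240°
  d=(-0.5000,-0.8660)  start (4,6)  tX=0.8000 tY=0.2656  stride 1/|dx|=2.0000 1/|dy|=1.1547
    cross y-line → (4,5), t=0.2656 (wall)
  → r_4 = 0.2656

ranges = [0.4600, 1.2000, 3.5400, 0.2656]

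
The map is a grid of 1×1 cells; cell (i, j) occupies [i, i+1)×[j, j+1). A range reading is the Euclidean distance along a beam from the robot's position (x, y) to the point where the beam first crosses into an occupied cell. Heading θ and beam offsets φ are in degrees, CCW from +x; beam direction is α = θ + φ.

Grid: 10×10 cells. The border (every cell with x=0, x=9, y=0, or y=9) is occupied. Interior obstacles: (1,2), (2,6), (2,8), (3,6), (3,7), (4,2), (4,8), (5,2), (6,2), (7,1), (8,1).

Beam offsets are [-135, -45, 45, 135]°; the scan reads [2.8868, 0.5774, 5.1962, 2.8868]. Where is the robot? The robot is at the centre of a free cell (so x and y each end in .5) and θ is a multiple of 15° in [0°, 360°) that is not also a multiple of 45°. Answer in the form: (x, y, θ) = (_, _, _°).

(x, y, θ) = (4.5, 3.5, 345°)

Candidates: 53 free-cell centres × 16 headings = 848 poses. Raycast each; keep the one whose scan matches to 4 dp.
  (5.5, 8.5, 30°): beam 1 = 5.6940 ≠ 2.8868 ✗
  (8.5, 6.5, 285°): beam 1 = 4.0415 ≠ 2.8868 ✗
  (6.5, 3.5, 105°): beam 2 = 5.0000 ≠ 0.5774 ✗
  …
  (4.5, 3.5, 345°): r_1=2.8868, r_2=0.5774, r_3=5.1962, r_4=2.8868 — all match ✓
No second candidate reproduces the full scan.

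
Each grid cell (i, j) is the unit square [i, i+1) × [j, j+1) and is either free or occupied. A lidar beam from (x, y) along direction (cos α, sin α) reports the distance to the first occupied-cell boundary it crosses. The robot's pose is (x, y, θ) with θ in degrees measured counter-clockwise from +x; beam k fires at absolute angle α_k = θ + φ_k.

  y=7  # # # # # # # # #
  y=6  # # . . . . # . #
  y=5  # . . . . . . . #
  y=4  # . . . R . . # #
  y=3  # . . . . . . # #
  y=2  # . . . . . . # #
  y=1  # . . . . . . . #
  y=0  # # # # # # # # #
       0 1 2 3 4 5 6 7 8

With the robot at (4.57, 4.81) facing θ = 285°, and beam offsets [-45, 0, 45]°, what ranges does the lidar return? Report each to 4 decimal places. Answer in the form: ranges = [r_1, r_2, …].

ranges = [4.3994, 3.9444, 2.8059]

beam 1: φ=-45°, α=240°
  dir = (cos 240°, sin 240°) = (-0.5000, -0.8660); from cell (4,4)
  next x-line at t=1.1400, next y-line at t=0.9353; Δt_x=2.0000, Δt_y=1.1547
    y: enter (4,3) at t=0.9353
    x: enter (3,3) at t=1.1400
    y: enter (3,2) at t=2.0900
    x: enter (2,2) at t=3.1400
    y: enter (2,1) at t=3.2447
    y: enter (2,0) at t=4.3994 ← occupied
  → r_1 = 4.3994
beam 2: φ=0°, α=285°
  dir = (cos 285°, sin 285°) = (0.2588, -0.9659); from cell (4,4)
  next x-line at t=1.6614, next y-line at t=0.8386; Δt_x=3.8637, Δt_y=1.0353
    y: enter (4,3) at t=0.8386
    x: enter (5,3) at t=1.6614
    y: enter (5,2) at t=1.8738
    y: enter (5,1) at t=2.9091
    y: enter (5,0) at t=3.9444 ← occupied
  → r_2 = 3.9444
beam 3: φ=45°, α=330°
  dir = (cos 330°, sin 330°) = (0.8660, -0.5000); from cell (4,4)
  next x-line at t=0.4965, next y-line at t=1.6200; Δt_x=1.1547, Δt_y=2.0000
    x: enter (5,4) at t=0.4965
    y: enter (5,3) at t=1.6200
    x: enter (6,3) at t=1.6512
    x: enter (7,3) at t=2.8059 ← occupied
  → r_3 = 2.8059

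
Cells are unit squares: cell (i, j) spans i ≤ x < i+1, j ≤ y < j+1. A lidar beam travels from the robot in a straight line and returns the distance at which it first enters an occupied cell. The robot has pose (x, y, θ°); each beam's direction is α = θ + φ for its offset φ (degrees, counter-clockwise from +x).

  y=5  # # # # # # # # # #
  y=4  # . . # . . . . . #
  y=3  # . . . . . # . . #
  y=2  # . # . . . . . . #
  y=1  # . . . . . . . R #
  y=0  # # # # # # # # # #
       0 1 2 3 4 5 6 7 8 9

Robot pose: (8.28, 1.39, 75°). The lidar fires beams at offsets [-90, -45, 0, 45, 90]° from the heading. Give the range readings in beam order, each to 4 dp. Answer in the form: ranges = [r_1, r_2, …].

beam 1: φ=-90°, α=345°
  cosα=0.9659 sinα=-0.2588 | (8,1) | tMaxX 0.7454 tMaxY 1.5068 | tΔX 1.0353 tΔY 3.8637
    t=0.7454 [x] (9,1) — stop
  → r_1 = 0.7454
beam 2: φ=-45°, α=30°
  cosα=0.8660 sinα=0.5000 | (8,1) | tMaxX 0.8314 tMaxY 1.2200 | tΔX 1.1547 tΔY 2.0000
    t=0.8314 [x] (9,1) — stop
  → r_2 = 0.8314
beam 3: φ=0°, α=75°
  cosα=0.2588 sinα=0.9659 | (8,1) | tMaxX 2.7819 tMaxY 0.6315 | tΔX 3.8637 tΔY 1.0353
    t=0.6315 [y] (8,2)
    t=1.6668 [y] (8,3)
    t=2.7021 [y] (8,4)
    t=2.7819 [x] (9,4) — stop
  → r_3 = 2.7819
beam 4: φ=45°, α=120°
  cosα=-0.5000 sinα=0.8660 | (8,1) | tMaxX 0.5600 tMaxY 0.7044 | tΔX 2.0000 tΔY 1.1547
    t=0.5600 [x] (7,1)
    t=0.7044 [y] (7,2)
    t=1.8591 [y] (7,3)
    t=2.5600 [x] (6,3) — stop
  → r_4 = 2.5600
beam 5: φ=90°, α=165°
  cosα=-0.9659 sinα=0.2588 | (8,1) | tMaxX 0.2899 tMaxY 2.3569 | tΔX 1.0353 tΔY 3.8637
    t=0.2899 [x] (7,1)
    t=1.3252 [x] (6,1)
    t=2.3569 [y] (6,2)
    t=2.3604 [x] (5,2)
    t=3.3957 [x] (4,2)
    t=4.4310 [x] (3,2)
    t=5.4663 [x] (2,2) — stop
  → r_5 = 5.4663

ranges = [0.7454, 0.8314, 2.7819, 2.5600, 5.4663]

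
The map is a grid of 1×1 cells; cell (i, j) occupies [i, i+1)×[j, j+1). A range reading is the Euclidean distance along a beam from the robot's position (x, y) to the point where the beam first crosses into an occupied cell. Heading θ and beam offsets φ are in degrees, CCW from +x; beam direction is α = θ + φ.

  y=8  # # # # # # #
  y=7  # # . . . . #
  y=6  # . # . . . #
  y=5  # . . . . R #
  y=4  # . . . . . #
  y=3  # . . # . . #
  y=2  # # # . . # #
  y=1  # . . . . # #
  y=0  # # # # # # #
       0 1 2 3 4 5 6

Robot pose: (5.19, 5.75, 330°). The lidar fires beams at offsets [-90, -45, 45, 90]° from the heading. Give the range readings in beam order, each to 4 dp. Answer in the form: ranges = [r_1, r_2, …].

beam 1: φ=-90°, α=240°
  direction (-0.5000, -0.8660); cell (5,5); t to first gridline: x 0.3800, y 0.8660 (then +2.0000 / +1.1547)
    (4,5) via x @ 0.3800
    (4,4) via y @ 0.8660
    (4,3) via y @ 2.0207
    (3,3) via x @ 2.3800  # hit
  → r_1 = 2.3800
beam 2: φ=-45°, α=285°
  direction (0.2588, -0.9659); cell (5,5); t to first gridline: x 3.1296, y 0.7765 (then +3.8637 / +1.0353)
    (5,4) via y @ 0.7765
    (5,3) via y @ 1.8117
    (5,2) via y @ 2.8470  # hit
  → r_2 = 2.8470
beam 3: φ=45°, α=15°
  direction (0.9659, 0.2588); cell (5,5); t to first gridline: x 0.8386, y 0.9659 (then +1.0353 / +3.8637)
    (6,5) via x @ 0.8386  # hit
  → r_3 = 0.8386
beam 4: φ=90°, α=60°
  direction (0.5000, 0.8660); cell (5,5); t to first gridline: x 1.6200, y 0.2887 (then +2.0000 / +1.1547)
    (5,6) via y @ 0.2887
    (5,7) via y @ 1.4434
    (6,7) via x @ 1.6200  # hit
  → r_4 = 1.6200

ranges = [2.3800, 2.8470, 0.8386, 1.6200]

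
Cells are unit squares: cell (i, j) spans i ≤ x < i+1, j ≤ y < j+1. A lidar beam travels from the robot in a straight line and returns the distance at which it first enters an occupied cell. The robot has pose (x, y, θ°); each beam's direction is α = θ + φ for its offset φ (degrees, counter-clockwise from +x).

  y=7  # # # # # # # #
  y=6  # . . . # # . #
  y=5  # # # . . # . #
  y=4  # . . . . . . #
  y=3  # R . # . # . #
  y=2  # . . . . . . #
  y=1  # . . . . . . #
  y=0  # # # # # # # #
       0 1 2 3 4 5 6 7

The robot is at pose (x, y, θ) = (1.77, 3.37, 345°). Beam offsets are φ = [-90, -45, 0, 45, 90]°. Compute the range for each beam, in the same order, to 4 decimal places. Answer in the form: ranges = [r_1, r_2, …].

ranges = [2.4536, 2.7366, 1.2734, 3.7297, 1.6875]

beam 1: φ=-90°, α=255°
  cosα=-0.2588 sinα=-0.9659 | (1,3) | tMaxX 2.9751 tMaxY 0.3831 | tΔX 3.8637 tΔY 1.0353
    t=0.3831 [y] (1,2)
    t=1.4183 [y] (1,1)
    t=2.4536 [y] (1,0) — stop
  → r_1 = 2.4536
beam 2: φ=-45°, α=300°
  cosα=0.5000 sinα=-0.8660 | (1,3) | tMaxX 0.4600 tMaxY 0.4272 | tΔX 2.0000 tΔY 1.1547
    t=0.4272 [y] (1,2)
    t=0.4600 [x] (2,2)
    t=1.5819 [y] (2,1)
    t=2.4600 [x] (3,1)
    t=2.7366 [y] (3,0) — stop
  → r_2 = 2.7366
beam 3: φ=0°, α=345°
  cosα=0.9659 sinα=-0.2588 | (1,3) | tMaxX 0.2381 tMaxY 1.4296 | tΔX 1.0353 tΔY 3.8637
    t=0.2381 [x] (2,3)
    t=1.2734 [x] (3,3) — stop
  → r_3 = 1.2734
beam 4: φ=45°, α=30°
  cosα=0.8660 sinα=0.5000 | (1,3) | tMaxX 0.2656 tMaxY 1.2600 | tΔX 1.1547 tΔY 2.0000
    t=0.2656 [x] (2,3)
    t=1.2600 [y] (2,4)
    t=1.4203 [x] (3,4)
    t=2.5750 [x] (4,4)
    t=3.2600 [y] (4,5)
    t=3.7297 [x] (5,5) — stop
  → r_4 = 3.7297
beam 5: φ=90°, α=75°
  cosα=0.2588 sinα=0.9659 | (1,3) | tMaxX 0.8887 tMaxY 0.6522 | tΔX 3.8637 tΔY 1.0353
    t=0.6522 [y] (1,4)
    t=0.8887 [x] (2,4)
    t=1.6875 [y] (2,5) — stop
  → r_5 = 1.6875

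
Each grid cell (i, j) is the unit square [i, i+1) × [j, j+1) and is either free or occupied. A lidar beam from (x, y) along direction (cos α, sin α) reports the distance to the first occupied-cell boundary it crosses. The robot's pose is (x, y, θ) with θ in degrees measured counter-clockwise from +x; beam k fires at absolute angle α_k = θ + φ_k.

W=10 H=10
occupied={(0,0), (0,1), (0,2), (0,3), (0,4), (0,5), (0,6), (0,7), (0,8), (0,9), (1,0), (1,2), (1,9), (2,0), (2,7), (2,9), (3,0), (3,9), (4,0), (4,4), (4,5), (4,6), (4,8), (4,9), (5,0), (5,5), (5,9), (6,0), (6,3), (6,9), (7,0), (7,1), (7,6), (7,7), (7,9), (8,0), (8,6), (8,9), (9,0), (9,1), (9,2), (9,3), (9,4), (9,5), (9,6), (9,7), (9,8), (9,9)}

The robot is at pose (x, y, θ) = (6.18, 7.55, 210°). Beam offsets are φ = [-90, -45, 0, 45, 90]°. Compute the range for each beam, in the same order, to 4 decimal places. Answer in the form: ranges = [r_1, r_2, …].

ranges = [1.6743, 1.7387, 1.3625, 1.6047, 1.6400]

beam 1: φ=-90°, α=120°
  d=(-0.5000,0.8660)  start (6,7)  tX=0.3600 tY=0.5196  stride 1/|dx|=2.0000 1/|dy|=1.1547
    cross x-line → (5,7), t=0.3600
    cross y-line → (5,8), t=0.5196
    cross y-line → (5,9), t=1.6743 (wall)
  → r_1 = 1.6743
beam 2: φ=-45°, α=165°
  d=(-0.9659,0.2588)  start (6,7)  tX=0.1863 tY=1.7387  stride 1/|dx|=1.0353 1/|dy|=3.8637
    cross x-line → (5,7), t=0.1863
    cross x-line → (4,7), t=1.2216
    cross y-line → (4,8), t=1.7387 (wall)
  → r_2 = 1.7387
beam 3: φ=0°, α=210°
  d=(-0.8660,-0.5000)  start (6,7)  tX=0.2078 tY=1.1000  stride 1/|dx|=1.1547 1/|dy|=2.0000
    cross x-line → (5,7), t=0.2078
    cross y-line → (5,6), t=1.1000
    cross x-line → (4,6), t=1.3625 (wall)
  → r_3 = 1.3625
beam 4: φ=45°, α=255°
  d=(-0.2588,-0.9659)  start (6,7)  tX=0.6955 tY=0.5694  stride 1/|dx|=3.8637 1/|dy|=1.0353
    cross y-line → (6,6), t=0.5694
    cross x-line → (5,6), t=0.6955
    cross y-line → (5,5), t=1.6047 (wall)
  → r_4 = 1.6047
beam 5: φ=90°, α=300°
  d=(0.5000,-0.8660)  start (6,7)  tX=1.6400 tY=0.6351  stride 1/|dx|=2.0000 1/|dy|=1.1547
    cross y-line → (6,6), t=0.6351
    cross x-line → (7,6), t=1.6400 (wall)
  → r_5 = 1.6400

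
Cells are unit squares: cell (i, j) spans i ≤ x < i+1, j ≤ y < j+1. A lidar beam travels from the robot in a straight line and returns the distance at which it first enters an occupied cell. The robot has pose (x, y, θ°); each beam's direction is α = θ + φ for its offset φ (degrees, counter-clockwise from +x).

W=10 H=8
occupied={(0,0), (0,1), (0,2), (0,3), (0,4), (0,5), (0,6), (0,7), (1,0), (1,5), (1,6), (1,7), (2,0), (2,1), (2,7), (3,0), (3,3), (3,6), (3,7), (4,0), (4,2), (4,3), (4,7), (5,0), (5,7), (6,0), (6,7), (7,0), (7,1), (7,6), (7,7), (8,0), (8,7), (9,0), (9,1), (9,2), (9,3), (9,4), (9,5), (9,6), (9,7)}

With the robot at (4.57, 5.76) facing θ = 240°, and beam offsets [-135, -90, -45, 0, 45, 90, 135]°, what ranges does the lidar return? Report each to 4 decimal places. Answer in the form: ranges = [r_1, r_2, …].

beam 1: φ=-135°, α=105°
  cosα=-0.2588 sinα=0.9659 | (4,5) | tMaxX 2.2023 tMaxY 0.2485 | tΔX 3.8637 tΔY 1.0353
    t=0.2485 [y] (4,6)
    t=1.2837 [y] (4,7) — stop
  → r_1 = 1.2837
beam 2: φ=-90°, α=150°
  cosα=-0.8660 sinα=0.5000 | (4,5) | tMaxX 0.6582 tMaxY 0.4800 | tΔX 1.1547 tΔY 2.0000
    t=0.4800 [y] (4,6)
    t=0.6582 [x] (3,6) — stop
  → r_2 = 0.6582
beam 3: φ=-45°, α=195°
  cosα=-0.9659 sinα=-0.2588 | (4,5) | tMaxX 0.5901 tMaxY 2.9364 | tΔX 1.0353 tΔY 3.8637
    t=0.5901 [x] (3,5)
    t=1.6254 [x] (2,5)
    t=2.6607 [x] (1,5) — stop
  → r_3 = 2.6607
beam 4: φ=0°, α=240°
  cosα=-0.5000 sinα=-0.8660 | (4,5) | tMaxX 1.1400 tMaxY 0.8776 | tΔX 2.0000 tΔY 1.1547
    t=0.8776 [y] (4,4)
    t=1.1400 [x] (3,4)
    t=2.0323 [y] (3,3) — stop
  → r_4 = 2.0323
beam 5: φ=45°, α=285°
  cosα=0.2588 sinα=-0.9659 | (4,5) | tMaxX 1.6614 tMaxY 0.7868 | tΔX 3.8637 tΔY 1.0353
    t=0.7868 [y] (4,4)
    t=1.6614 [x] (5,4)
    t=1.8221 [y] (5,3)
    t=2.8574 [y] (5,2)
    t=3.8926 [y] (5,1)
    t=4.9279 [y] (5,0) — stop
  → r_5 = 4.9279
beam 6: φ=90°, α=330°
  cosα=0.8660 sinα=-0.5000 | (4,5) | tMaxX 0.4965 tMaxY 1.5200 | tΔX 1.1547 tΔY 2.0000
    t=0.4965 [x] (5,5)
    t=1.5200 [y] (5,4)
    t=1.6512 [x] (6,4)
    t=2.8059 [x] (7,4)
    t=3.5200 [y] (7,3)
    t=3.9606 [x] (8,3)
    t=5.1153 [x] (9,3) — stop
  → r_6 = 5.1153
beam 7: φ=135°, α=15°
  cosα=0.9659 sinα=0.2588 | (4,5) | tMaxX 0.4452 tMaxY 0.9273 | tΔX 1.0353 tΔY 3.8637
    t=0.4452 [x] (5,5)
    t=0.9273 [y] (5,6)
    t=1.4804 [x] (6,6)
    t=2.5157 [x] (7,6) — stop
  → r_7 = 2.5157

ranges = [1.2837, 0.6582, 2.6607, 2.0323, 4.9279, 5.1153, 2.5157]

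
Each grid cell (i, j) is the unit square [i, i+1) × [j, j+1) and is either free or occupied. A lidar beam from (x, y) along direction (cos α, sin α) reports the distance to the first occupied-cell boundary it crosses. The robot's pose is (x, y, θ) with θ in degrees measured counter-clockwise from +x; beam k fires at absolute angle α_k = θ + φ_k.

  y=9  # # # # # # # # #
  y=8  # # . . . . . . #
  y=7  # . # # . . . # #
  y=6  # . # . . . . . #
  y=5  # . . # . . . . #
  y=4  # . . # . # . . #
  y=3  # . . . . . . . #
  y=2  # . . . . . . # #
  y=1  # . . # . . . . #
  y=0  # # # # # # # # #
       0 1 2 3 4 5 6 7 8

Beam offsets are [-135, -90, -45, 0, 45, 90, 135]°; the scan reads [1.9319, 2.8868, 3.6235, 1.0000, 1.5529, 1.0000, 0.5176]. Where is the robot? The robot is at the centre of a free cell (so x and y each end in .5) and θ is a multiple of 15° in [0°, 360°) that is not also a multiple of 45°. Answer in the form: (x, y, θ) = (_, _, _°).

(x, y, θ) = (6.5, 8.5, 300°)

The pose lattice has 46·16 = 736 candidates. Test each by forward raycasting.
  (1.5, 7.5, 150°): beam 1 = 0.5176 ≠ 1.9319 ✗
  (3.5, 6.5, 165°): beam 1 = 5.0000 ≠ 1.9319 ✗
  (1.5, 3.5, 285°): beam 1 = 0.5774 ≠ 1.9319 ✗
  (2.5, 8.5, 165°): beam 1 = 1.0000 ≠ 1.9319 ✗
  …
  (6.5, 8.5, 300°): r_1=1.9319, r_2=2.8868, r_3=3.6235, r_4=1.0000, r_5=1.5529, r_6=1.0000, r_7=0.5176 — all match ✓
Only this pose fits every beam.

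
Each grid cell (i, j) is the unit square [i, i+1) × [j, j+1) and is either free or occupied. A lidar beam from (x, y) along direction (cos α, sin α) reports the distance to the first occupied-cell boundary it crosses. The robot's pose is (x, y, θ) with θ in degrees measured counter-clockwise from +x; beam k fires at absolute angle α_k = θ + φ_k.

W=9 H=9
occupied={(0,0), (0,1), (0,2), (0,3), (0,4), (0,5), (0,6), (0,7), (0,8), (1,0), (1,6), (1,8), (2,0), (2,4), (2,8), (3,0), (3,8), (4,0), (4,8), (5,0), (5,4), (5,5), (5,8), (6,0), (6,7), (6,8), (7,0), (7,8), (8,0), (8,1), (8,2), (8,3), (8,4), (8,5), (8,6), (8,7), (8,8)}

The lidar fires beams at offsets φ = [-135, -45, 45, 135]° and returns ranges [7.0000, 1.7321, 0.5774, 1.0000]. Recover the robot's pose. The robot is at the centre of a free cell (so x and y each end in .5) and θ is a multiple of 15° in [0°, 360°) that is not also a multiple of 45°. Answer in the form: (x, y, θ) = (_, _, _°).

The pose lattice has 44·16 = 704 candidates. Test each by forward raycasting.
  (5.5, 3.5, 150°): beam 1 = 2.5882 ≠ 7.0000 ✗
  (7.5, 7.5, 75°): beam 1 = 1.0000 ≠ 7.0000 ✗
  (7.5, 1.5, 330°): beam 1 = 1.9319 ≠ 7.0000 ✗
  (7.5, 5.5, 105°): beam 1 = 0.5774 ≠ 7.0000 ✗
  …
  (7.5, 2.5, 285°): r_1=7.0000, r_2=1.7321, r_3=0.5774, r_4=1.0000 — all match ✓
No second candidate reproduces the full scan.

(x, y, θ) = (7.5, 2.5, 285°)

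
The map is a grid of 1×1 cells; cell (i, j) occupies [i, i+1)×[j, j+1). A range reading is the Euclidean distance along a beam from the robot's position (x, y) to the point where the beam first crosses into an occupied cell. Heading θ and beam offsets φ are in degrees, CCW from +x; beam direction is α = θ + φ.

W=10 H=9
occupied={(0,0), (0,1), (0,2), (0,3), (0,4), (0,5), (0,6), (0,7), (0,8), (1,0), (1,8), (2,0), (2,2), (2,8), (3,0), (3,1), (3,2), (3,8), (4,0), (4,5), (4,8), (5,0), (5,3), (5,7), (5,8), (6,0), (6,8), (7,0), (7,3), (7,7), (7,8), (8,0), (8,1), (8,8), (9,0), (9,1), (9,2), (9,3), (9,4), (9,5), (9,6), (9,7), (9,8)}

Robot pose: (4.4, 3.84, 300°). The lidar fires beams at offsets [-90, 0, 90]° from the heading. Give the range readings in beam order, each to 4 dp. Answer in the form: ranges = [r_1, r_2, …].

beam 1: φ=-90°, α=210°
  cosα=-0.8660 sinα=-0.5000 | (4,3) | tMaxX 0.4619 tMaxY 1.6800 | tΔX 1.1547 tΔY 2.0000
    t=0.4619 [x] (3,3)
    t=1.6166 [x] (2,3)
    t=1.6800 [y] (2,2) — stop
  → r_1 = 1.6800
beam 2: φ=0°, α=300°
  cosα=0.5000 sinα=-0.8660 | (4,3) | tMaxX 1.2000 tMaxY 0.9699 | tΔX 2.0000 tΔY 1.1547
    t=0.9699 [y] (4,2)
    t=1.2000 [x] (5,2)
    t=2.1246 [y] (5,1)
    t=3.2000 [x] (6,1)
    t=3.2793 [y] (6,0) — stop
  → r_2 = 3.2793
beam 3: φ=90°, α=30°
  cosα=0.8660 sinα=0.5000 | (4,3) | tMaxX 0.6928 tMaxY 0.3200 | tΔX 1.1547 tΔY 2.0000
    t=0.3200 [y] (4,4)
    t=0.6928 [x] (5,4)
    t=1.8475 [x] (6,4)
    t=2.3200 [y] (6,5)
    t=3.0022 [x] (7,5)
    t=4.1569 [x] (8,5)
    t=4.3200 [y] (8,6)
    t=5.3116 [x] (9,6) — stop
  → r_3 = 5.3116

ranges = [1.6800, 3.2793, 5.3116]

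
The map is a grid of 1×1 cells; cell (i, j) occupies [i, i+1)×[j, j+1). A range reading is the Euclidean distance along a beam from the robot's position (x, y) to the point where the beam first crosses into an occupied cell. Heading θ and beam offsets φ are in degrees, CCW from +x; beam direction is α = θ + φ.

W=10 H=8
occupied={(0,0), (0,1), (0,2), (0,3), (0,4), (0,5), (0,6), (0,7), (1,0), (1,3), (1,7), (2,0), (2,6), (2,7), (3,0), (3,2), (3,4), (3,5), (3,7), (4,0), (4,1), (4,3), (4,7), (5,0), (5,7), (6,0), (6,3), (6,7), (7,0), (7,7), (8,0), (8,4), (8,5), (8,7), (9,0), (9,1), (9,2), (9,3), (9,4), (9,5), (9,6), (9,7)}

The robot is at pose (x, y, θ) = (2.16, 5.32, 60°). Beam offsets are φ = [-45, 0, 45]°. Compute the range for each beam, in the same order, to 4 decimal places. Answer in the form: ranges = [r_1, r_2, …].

ranges = [0.8696, 0.7852, 1.7393]

beam 1: φ=-45°, α=15°
  direction (0.9659, 0.2588); cell (2,5); t to first gridline: x 0.8696, y 2.6273 (then +1.0353 / +3.8637)
    (3,5) via x @ 0.8696  # hit
  → r_1 = 0.8696
beam 2: φ=0°, α=60°
  direction (0.5000, 0.8660); cell (2,5); t to first gridline: x 1.6800, y 0.7852 (then +2.0000 / +1.1547)
    (2,6) via y @ 0.7852  # hit
  → r_2 = 0.7852
beam 3: φ=45°, α=105°
  direction (-0.2588, 0.9659); cell (2,5); t to first gridline: x 0.6182, y 0.7040 (then +3.8637 / +1.0353)
    (1,5) via x @ 0.6182
    (1,6) via y @ 0.7040
    (1,7) via y @ 1.7393  # hit
  → r_3 = 1.7393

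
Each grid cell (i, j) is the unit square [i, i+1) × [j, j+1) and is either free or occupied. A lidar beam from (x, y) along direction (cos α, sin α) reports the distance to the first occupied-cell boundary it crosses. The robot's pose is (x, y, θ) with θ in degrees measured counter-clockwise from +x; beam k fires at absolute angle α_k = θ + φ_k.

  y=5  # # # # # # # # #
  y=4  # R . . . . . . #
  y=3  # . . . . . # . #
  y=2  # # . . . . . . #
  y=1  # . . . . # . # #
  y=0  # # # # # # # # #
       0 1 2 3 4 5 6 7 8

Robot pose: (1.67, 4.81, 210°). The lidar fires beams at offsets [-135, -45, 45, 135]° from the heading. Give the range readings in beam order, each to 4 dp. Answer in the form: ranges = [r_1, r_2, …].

ranges = [0.1967, 0.6936, 1.8738, 4.4827]

beam 1: φ=-135°, α=75°
  d=(0.2588,0.9659)  start (1,4)  tX=1.2750 tY=0.1967  stride 1/|dx|=3.8637 1/|dy|=1.0353
    cross y-line → (1,5), t=0.1967 (wall)
  → r_1 = 0.1967
beam 2: φ=-45°, α=165°
  d=(-0.9659,0.2588)  start (1,4)  tX=0.6936 tY=0.7341  stride 1/|dx|=1.0353 1/|dy|=3.8637
    cross x-line → (0,4), t=0.6936 (wall)
  → r_2 = 0.6936
beam 3: φ=45°, α=255°
  d=(-0.2588,-0.9659)  start (1,4)  tX=2.5887 tY=0.8386  stride 1/|dx|=3.8637 1/|dy|=1.0353
    cross y-line → (1,3), t=0.8386
    cross y-line → (1,2), t=1.8738 (wall)
  → r_3 = 1.8738
beam 4: φ=135°, α=345°
  d=(0.9659,-0.2588)  start (1,4)  tX=0.3416 tY=3.1296  stride 1/|dx|=1.0353 1/|dy|=3.8637
    cross x-line → (2,4), t=0.3416
    cross x-line → (3,4), t=1.3769
    cross x-line → (4,4), t=2.4122
    cross y-line → (4,3), t=3.1296
    cross x-line → (5,3), t=3.4475
    cross x-line → (6,3), t=4.4827 (wall)
  → r_4 = 4.4827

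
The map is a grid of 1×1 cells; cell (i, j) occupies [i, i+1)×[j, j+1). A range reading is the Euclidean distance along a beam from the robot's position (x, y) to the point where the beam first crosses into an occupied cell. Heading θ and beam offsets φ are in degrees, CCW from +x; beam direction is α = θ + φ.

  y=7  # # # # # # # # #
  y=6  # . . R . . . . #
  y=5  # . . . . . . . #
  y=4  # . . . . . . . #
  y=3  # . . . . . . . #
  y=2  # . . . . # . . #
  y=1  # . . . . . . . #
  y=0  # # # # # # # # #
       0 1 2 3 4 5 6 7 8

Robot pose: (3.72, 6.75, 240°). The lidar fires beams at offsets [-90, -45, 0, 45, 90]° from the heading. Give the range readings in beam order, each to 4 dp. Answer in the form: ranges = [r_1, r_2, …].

ranges = [0.5000, 2.8160, 5.4400, 5.9528, 4.9421]

beam 1: φ=-90°, α=150°
  dir = (cos 150°, sin 150°) = (-0.8660, 0.5000); from cell (3,6)
  next x-line at t=0.8314, next y-line at t=0.5000; Δt_x=1.1547, Δt_y=2.0000
    y: enter (3,7) at t=0.5000 ← occupied
  → r_1 = 0.5000
beam 2: φ=-45°, α=195°
  dir = (cos 195°, sin 195°) = (-0.9659, -0.2588); from cell (3,6)
  next x-line at t=0.7454, next y-line at t=2.8978; Δt_x=1.0353, Δt_y=3.8637
    x: enter (2,6) at t=0.7454
    x: enter (1,6) at t=1.7807
    x: enter (0,6) at t=2.8160 ← occupied
  → r_2 = 2.8160
beam 3: φ=0°, α=240°
  dir = (cos 240°, sin 240°) = (-0.5000, -0.8660); from cell (3,6)
  next x-line at t=1.4400, next y-line at t=0.8660; Δt_x=2.0000, Δt_y=1.1547
    y: enter (3,5) at t=0.8660
    x: enter (2,5) at t=1.4400
    y: enter (2,4) at t=2.0207
    y: enter (2,3) at t=3.1754
    x: enter (1,3) at t=3.4400
    y: enter (1,2) at t=4.3301
    x: enter (0,2) at t=5.4400 ← occupied
  → r_3 = 5.4400
beam 4: φ=45°, α=285°
  dir = (cos 285°, sin 285°) = (0.2588, -0.9659); from cell (3,6)
  next x-line at t=1.0818, next y-line at t=0.7765; Δt_x=3.8637, Δt_y=1.0353
    y: enter (3,5) at t=0.7765
    x: enter (4,5) at t=1.0818
    y: enter (4,4) at t=1.8117
    y: enter (4,3) at t=2.8470
    y: enter (4,2) at t=3.8823
    y: enter (4,1) at t=4.9176
    x: enter (5,1) at t=4.9455
    y: enter (5,0) at t=5.9528 ← occupied
  → r_4 = 5.9528
beam 5: φ=90°, α=330°
  dir = (cos 330°, sin 330°) = (0.8660, -0.5000); from cell (3,6)
  next x-line at t=0.3233, next y-line at t=1.5000; Δt_x=1.1547, Δt_y=2.0000
    x: enter (4,6) at t=0.3233
    x: enter (5,6) at t=1.4780
    y: enter (5,5) at t=1.5000
    x: enter (6,5) at t=2.6327
    y: enter (6,4) at t=3.5000
    x: enter (7,4) at t=3.7874
    x: enter (8,4) at t=4.9421 ← occupied
  → r_5 = 4.9421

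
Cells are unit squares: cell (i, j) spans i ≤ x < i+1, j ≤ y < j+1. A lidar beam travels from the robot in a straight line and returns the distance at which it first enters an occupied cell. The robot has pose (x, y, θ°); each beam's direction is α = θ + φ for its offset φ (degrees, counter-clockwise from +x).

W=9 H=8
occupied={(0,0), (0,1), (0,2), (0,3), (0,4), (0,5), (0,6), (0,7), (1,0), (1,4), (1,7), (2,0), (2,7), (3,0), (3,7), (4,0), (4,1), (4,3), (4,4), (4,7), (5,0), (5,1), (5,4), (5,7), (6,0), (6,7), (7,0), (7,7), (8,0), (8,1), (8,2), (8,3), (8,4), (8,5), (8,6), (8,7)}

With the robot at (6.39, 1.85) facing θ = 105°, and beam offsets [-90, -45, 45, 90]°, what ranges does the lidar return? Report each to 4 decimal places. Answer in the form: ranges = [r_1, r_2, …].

beam 1: φ=-90°, α=15°
  d=(0.9659,0.2588)  start (6,1)  tX=0.6315 tY=0.5796  stride 1/|dx|=1.0353 1/|dy|=3.8637
    cross y-line → (6,2), t=0.5796
    cross x-line → (7,2), t=0.6315
    cross x-line → (8,2), t=1.6668 (wall)
  → r_1 = 1.6668
beam 2: φ=-45°, α=60°
  d=(0.5000,0.8660)  start (6,1)  tX=1.2200 tY=0.1732  stride 1/|dx|=2.0000 1/|dy|=1.1547
    cross y-line → (6,2), t=0.1732
    cross x-line → (7,2), t=1.2200
    cross y-line → (7,3), t=1.3279
    cross y-line → (7,4), t=2.4826
    cross x-line → (8,4), t=3.2200 (wall)
  → r_2 = 3.2200
beam 3: φ=45°, α=150°
  d=(-0.8660,0.5000)  start (6,1)  tX=0.4503 tY=0.3000  stride 1/|dx|=1.1547 1/|dy|=2.0000
    cross y-line → (6,2), t=0.3000
    cross x-line → (5,2), t=0.4503
    cross x-line → (4,2), t=1.6050
    cross y-line → (4,3), t=2.3000 (wall)
  → r_3 = 2.3000
beam 4: φ=90°, α=195°
  d=(-0.9659,-0.2588)  start (6,1)  tX=0.4038 tY=3.2841  stride 1/|dx|=1.0353 1/|dy|=3.8637
    cross x-line → (5,1), t=0.4038 (wall)
  → r_4 = 0.4038

ranges = [1.6668, 3.2200, 2.3000, 0.4038]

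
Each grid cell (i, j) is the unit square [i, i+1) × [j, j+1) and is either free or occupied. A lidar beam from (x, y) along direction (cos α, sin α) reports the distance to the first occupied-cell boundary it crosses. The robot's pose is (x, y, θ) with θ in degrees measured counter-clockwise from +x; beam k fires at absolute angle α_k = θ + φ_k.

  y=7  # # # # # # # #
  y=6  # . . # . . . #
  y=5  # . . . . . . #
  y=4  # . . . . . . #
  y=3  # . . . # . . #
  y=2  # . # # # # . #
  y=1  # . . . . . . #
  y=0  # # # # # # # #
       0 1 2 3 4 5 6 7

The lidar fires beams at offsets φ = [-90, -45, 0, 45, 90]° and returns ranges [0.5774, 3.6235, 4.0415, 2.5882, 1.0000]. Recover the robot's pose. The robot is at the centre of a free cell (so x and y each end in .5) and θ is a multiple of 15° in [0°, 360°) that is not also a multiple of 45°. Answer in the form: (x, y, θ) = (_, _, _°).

Candidates: 30 free-cell centres × 16 headings = 480 poses. Raycast each; keep the one whose scan matches to 4 dp.
  (3.5, 5.5, 105°): beam 1 = 3.6235 ≠ 0.5774 ✗
  (2.5, 4.5, 165°): beam 1 = 1.9319 ≠ 0.5774 ✗
  (6.5, 6.5, 300°): beam 1 = 6.3509 ≠ 0.5774 ✗
  (1.5, 2.5, 60°): beam 2 = 0.5176 ≠ 3.6235 ✗
  …
  (3.5, 3.5, 120°): r_1=0.5774, r_2=3.6235, r_3=4.0415, r_4=2.5882, r_5=1.0000 — all match ✓
Unique over the lattice → pose = (3.5, 3.5, 120°).

(x, y, θ) = (3.5, 3.5, 120°)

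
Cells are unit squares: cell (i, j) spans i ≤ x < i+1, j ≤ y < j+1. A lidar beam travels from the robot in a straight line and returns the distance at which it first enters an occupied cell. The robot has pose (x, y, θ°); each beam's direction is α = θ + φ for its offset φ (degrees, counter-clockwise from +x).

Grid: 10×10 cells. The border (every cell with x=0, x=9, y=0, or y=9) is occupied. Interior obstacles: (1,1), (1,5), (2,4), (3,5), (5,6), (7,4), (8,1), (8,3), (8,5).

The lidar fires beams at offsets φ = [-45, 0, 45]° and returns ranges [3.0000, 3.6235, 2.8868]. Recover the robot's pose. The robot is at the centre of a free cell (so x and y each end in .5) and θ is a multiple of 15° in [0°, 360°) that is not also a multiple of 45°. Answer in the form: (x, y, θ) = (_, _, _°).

(x, y, θ) = (4.5, 2.5, 75°)

Enumerate (i+0.5, j+0.5, θ) over the 55 free cells and 16 admissible headings. For each, cast all 3 beams and compare to the given ranges.
  (4.5, 1.5, 195°): beam 1 = 4.0415 ≠ 3.0000 ✗
  (6.5, 4.5, 120°): beam 1 = 4.6587 ≠ 3.0000 ✗
  (4.5, 1.5, 300°): beam 1 = 0.5176 ≠ 3.0000 ✗
  …
  (4.5, 2.5, 75°): r_1=3.0000, r_2=3.6235, r_3=2.8868 — all match ✓
No second candidate reproduces the full scan.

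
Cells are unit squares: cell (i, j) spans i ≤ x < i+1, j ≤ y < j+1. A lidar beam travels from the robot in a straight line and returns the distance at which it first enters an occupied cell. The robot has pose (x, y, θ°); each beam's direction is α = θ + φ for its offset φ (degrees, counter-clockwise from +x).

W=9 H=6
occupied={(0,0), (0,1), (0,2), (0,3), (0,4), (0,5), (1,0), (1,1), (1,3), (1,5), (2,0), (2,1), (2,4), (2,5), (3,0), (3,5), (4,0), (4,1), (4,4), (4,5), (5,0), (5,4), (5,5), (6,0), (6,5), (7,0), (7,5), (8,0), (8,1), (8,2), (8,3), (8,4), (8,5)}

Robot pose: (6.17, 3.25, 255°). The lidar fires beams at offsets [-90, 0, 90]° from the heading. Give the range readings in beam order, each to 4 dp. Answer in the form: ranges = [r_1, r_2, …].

beam 1: φ=-90°, α=165°
  d=(-0.9659,0.2588)  start (6,3)  tX=0.1760 tY=2.8978  stride 1/|dx|=1.0353 1/|dy|=3.8637
    cross x-line → (5,3), t=0.1760
    cross x-line → (4,3), t=1.2113
    cross x-line → (3,3), t=2.2465
    cross y-line → (3,4), t=2.8978
    cross x-line → (2,4), t=3.2818 (wall)
  → r_1 = 3.2818
beam 2: φ=0°, α=255°
  d=(-0.2588,-0.9659)  start (6,3)  tX=0.6568 tY=0.2588  stride 1/|dx|=3.8637 1/|dy|=1.0353
    cross y-line → (6,2), t=0.2588
    cross x-line → (5,2), t=0.6568
    cross y-line → (5,1), t=1.2941
    cross y-line → (5,0), t=2.3294 (wall)
  → r_2 = 2.3294
beam 3: φ=90°, α=345°
  d=(0.9659,-0.2588)  start (6,3)  tX=0.8593 tY=0.9659  stride 1/|dx|=1.0353 1/|dy|=3.8637
    cross x-line → (7,3), t=0.8593
    cross y-line → (7,2), t=0.9659
    cross x-line → (8,2), t=1.8946 (wall)
  → r_3 = 1.8946

ranges = [3.2818, 2.3294, 1.8946]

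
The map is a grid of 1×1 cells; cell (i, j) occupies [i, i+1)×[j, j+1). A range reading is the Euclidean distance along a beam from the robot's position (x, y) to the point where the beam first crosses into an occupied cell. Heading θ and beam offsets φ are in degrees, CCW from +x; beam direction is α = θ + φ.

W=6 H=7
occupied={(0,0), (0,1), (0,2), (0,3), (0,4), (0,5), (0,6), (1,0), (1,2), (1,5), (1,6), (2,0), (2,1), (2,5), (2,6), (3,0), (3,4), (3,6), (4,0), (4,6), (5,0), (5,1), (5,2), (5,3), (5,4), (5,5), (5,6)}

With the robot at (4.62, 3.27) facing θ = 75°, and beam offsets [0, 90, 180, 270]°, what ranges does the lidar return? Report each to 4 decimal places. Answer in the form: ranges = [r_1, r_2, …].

ranges = [1.4682, 3.7477, 2.3501, 0.3934]

beam 1: φ=0°, α=75°
  direction (0.2588, 0.9659); cell (4,3); t to first gridline: x 1.4682, y 0.7558 (then +3.8637 / +1.0353)
    (4,4) via y @ 0.7558
    (5,4) via x @ 1.4682  # hit
  → r_1 = 1.4682
beam 2: φ=90°, α=165°
  direction (-0.9659, 0.2588); cell (4,3); t to first gridline: x 0.6419, y 2.8205 (then +1.0353 / +3.8637)
    (3,3) via x @ 0.6419
    (2,3) via x @ 1.6771
    (1,3) via x @ 2.7124
    (1,4) via y @ 2.8205
    (0,4) via x @ 3.7477  # hit
  → r_2 = 3.7477
beam 3: φ=180°, α=255°
  direction (-0.2588, -0.9659); cell (4,3); t to first gridline: x 2.3955, y 0.2795 (then +3.8637 / +1.0353)
    (4,2) via y @ 0.2795
    (4,1) via y @ 1.3148
    (4,0) via y @ 2.3501  # hit
  → r_3 = 2.3501
beam 4: φ=270°, α=345°
  direction (0.9659, -0.2588); cell (4,3); t to first gridline: x 0.3934, y 1.0432 (then +1.0353 / +3.8637)
    (5,3) via x @ 0.3934  # hit
  → r_4 = 0.3934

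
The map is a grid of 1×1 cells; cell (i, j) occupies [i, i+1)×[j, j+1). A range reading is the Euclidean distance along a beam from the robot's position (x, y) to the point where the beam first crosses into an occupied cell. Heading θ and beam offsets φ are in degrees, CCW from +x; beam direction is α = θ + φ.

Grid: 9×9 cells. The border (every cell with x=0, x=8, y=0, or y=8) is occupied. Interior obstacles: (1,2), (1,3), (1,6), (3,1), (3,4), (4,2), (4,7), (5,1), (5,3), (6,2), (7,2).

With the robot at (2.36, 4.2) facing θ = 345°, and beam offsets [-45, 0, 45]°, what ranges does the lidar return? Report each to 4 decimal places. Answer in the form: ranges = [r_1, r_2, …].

beam 1: φ=-45°, α=300°
  cosα=0.5000 sinα=-0.8660 | (2,4) | tMaxX 1.2800 tMaxY 0.2309 | tΔX 2.0000 tΔY 1.1547
    t=0.2309 [y] (2,3)
    t=1.2800 [x] (3,3)
    t=1.3856 [y] (3,2)
    t=2.5403 [y] (3,1) — stop
  → r_1 = 2.5403
beam 2: φ=0°, α=345°
  cosα=0.9659 sinα=-0.2588 | (2,4) | tMaxX 0.6626 tMaxY 0.7727 | tΔX 1.0353 tΔY 3.8637
    t=0.6626 [x] (3,4) — stop
  → r_2 = 0.6626
beam 3: φ=45°, α=30°
  cosα=0.8660 sinα=0.5000 | (2,4) | tMaxX 0.7390 tMaxY 1.6000 | tΔX 1.1547 tΔY 2.0000
    t=0.7390 [x] (3,4) — stop
  → r_3 = 0.7390

ranges = [2.5403, 0.6626, 0.7390]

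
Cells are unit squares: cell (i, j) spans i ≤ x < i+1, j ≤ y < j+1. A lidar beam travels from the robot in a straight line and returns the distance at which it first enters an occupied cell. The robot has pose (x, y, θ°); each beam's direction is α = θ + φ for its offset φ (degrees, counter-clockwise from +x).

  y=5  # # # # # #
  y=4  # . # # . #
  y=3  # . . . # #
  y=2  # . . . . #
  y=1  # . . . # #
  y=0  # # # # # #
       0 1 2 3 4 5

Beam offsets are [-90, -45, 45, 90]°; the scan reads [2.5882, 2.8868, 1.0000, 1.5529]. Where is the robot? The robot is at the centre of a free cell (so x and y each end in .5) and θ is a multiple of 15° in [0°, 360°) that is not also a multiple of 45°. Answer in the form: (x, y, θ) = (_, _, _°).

Candidates: 12 free-cell centres × 16 headings = 192 poses. Raycast each; keep the one whose scan matches to 4 dp.
  (4.5, 4.5, 30°): beam 1 = 0.5774 ≠ 2.5882 ✗
  (2.5, 1.5, 240°): beam 1 = 1.7321 ≠ 2.5882 ✗
  (3.5, 3.5, 345°): beam 2 = 1.7321 ≠ 2.8868 ✗
  …
  (3.5, 2.5, 255°): r_1=2.5882, r_2=2.8868, r_3=1.0000, r_4=1.5529 — all match ✓
Unique over the lattice → pose = (3.5, 2.5, 255°).

(x, y, θ) = (3.5, 2.5, 255°)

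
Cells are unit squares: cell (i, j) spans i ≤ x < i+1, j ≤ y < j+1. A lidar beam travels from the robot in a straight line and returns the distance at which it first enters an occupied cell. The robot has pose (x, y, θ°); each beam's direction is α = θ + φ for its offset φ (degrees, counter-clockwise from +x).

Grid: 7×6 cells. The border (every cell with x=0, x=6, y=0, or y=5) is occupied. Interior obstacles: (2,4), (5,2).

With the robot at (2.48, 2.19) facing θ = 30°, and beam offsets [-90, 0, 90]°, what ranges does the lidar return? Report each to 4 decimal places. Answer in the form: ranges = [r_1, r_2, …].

beam 1: φ=-90°, α=300°
  d=(0.5000,-0.8660)  start (2,2)  tX=1.0400 tY=0.2194  stride 1/|dx|=2.0000 1/|dy|=1.1547
    cross y-line → (2,1), t=0.2194
    cross x-line → (3,1), t=1.0400
    cross y-line → (3,0), t=1.3741 (wall)
  → r_1 = 1.3741
beam 2: φ=0°, α=30°
  d=(0.8660,0.5000)  start (2,2)  tX=0.6004 tY=1.6200  stride 1/|dx|=1.1547 1/|dy|=2.0000
    cross x-line → (3,2), t=0.6004
    cross y-line → (3,3), t=1.6200
    cross x-line → (4,3), t=1.7551
    cross x-line → (5,3), t=2.9098
    cross y-line → (5,4), t=3.6200
    cross x-line → (6,4), t=4.0645 (wall)
  → r_2 = 4.0645
beam 3: φ=90°, α=120°
  d=(-0.5000,0.8660)  start (2,2)  tX=0.9600 tY=0.9353  stride 1/|dx|=2.0000 1/|dy|=1.1547
    cross y-line → (2,3), t=0.9353
    cross x-line → (1,3), t=0.9600
    cross y-line → (1,4), t=2.0900
    cross x-line → (0,4), t=2.9600 (wall)
  → r_3 = 2.9600

ranges = [1.3741, 4.0645, 2.9600]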